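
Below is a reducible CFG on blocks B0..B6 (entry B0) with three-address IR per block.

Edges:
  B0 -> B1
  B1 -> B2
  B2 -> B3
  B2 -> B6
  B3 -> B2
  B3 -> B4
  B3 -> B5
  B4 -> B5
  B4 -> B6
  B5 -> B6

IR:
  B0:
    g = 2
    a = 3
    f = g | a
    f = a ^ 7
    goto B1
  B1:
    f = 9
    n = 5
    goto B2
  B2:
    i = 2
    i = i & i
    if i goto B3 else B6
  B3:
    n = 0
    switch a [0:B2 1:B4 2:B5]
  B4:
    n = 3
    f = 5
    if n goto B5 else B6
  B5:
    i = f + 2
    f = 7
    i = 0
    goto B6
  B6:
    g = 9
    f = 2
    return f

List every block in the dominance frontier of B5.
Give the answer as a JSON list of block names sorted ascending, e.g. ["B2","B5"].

Answer: ["B6"]

Analysis:
idom tree: B1←B0 B2←B1 B3←B2 B4←B3 B5←B3 B6←B2
Dom∩ at merges:
  B2: preds {B1,B3}: {B0,B1} ∩ {B0,B1,B2,B3} = {B0,B1}; idom=B1
  B5: preds {B3,B4}: {B0,B1,B2,B3} ∩ {B0,B1,B2,B3,B4} = {B0,B1,B2,B3}; idom=B3
  B6: preds {B2,B4,B5}: {B0,B1,B2} ∩ {B0,B1,B2,B3,B4} ∩ {B0,B1,B2,B3,B5} = {B0,B1,B2}; idom=B2

Frontier:
  join B2 pred B1: · stop@B1
  join B2 pred B3: B3→B2 stop@B1
  join B5 pred B3: · stop@B3
  join B5 pred B4: B4 stop@B3
  join B6 pred B2: · stop@B2
  join B6 pred B4: B4→B3 stop@B2
  join B6 pred B5: B5→B3 stop@B2
  B0 → ∅
  B1 → ∅
  B2 → {B2}
  B3 → {B2,B6}
  B4 → {B5,B6}
  B5 → {B6}
  B6 → ∅

DF(B5) = ["B6"]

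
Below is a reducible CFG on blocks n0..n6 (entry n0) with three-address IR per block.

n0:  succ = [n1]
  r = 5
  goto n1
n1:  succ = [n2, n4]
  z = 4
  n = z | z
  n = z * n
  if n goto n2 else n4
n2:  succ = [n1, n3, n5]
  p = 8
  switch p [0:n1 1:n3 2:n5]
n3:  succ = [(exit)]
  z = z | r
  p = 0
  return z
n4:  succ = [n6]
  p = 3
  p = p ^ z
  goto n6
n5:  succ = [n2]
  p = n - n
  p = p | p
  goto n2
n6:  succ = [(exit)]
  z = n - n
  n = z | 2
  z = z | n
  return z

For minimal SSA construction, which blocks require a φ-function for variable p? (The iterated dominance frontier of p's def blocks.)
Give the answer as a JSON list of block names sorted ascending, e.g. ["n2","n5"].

Answer: ["n1", "n2"]

Analysis:
idom tree: n1←n0 n2←n1 n3←n2 n4←n1 n5←n2 n6←n4
Dom∩ at merges:
  n1: preds {n0,n2}: {n0} ∩ {n0,n1,n2} = {n0}; idom=n0
  n2: preds {n1,n5}: {n0,n1} ∩ {n0,n1,n2,n5} = {n0,n1}; idom=n1

Frontier:
  n1←n0: walk · to n0
  n1←n2: walk n2→n1 to n0
  n2←n1: walk · to n1
  n2←n5: walk n5→n2 to n1
  n0 → ∅
  n1 → {n1}
  n2 → {n1,n2}
  n3 → ∅
  n4 → ∅
  n5 → {n2}
  n6 → ∅

φ for p: defs {n2,n3,n4,n5}
  DF⁺ = {n1,n2}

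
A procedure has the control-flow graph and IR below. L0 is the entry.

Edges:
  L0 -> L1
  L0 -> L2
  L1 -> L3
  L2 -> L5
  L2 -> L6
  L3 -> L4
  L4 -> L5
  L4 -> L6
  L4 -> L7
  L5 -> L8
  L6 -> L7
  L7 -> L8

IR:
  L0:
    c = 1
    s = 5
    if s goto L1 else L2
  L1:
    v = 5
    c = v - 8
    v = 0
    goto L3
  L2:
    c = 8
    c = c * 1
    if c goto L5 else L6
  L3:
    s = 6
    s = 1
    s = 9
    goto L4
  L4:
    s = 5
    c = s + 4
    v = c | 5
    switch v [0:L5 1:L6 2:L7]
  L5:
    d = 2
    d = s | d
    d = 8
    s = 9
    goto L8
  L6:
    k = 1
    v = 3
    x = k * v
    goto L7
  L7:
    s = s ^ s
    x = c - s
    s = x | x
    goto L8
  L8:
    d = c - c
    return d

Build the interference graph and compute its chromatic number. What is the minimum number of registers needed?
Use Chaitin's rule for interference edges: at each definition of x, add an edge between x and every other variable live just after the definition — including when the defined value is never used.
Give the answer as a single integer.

Block summaries:
  L0 def {c,s} use ∅
  L1 def {c,v} use ∅
  L2 def {c} use ∅
  L3 def {s} use ∅
  L4 def {c,s,v} use ∅
  L5 def {d,s} use {s}
  L6 def {k,v,x} use ∅
  L7 def {s,x} use {c,s}
  L8 def {d} use {c}

Live sets:
  L0 li=∅ lo={s}
  L1 li=∅ lo=∅
  L2 li={s} lo={c,s}
  L3 li=∅ lo=∅
  L4 li=∅ lo={c,s}
  L5 li={c,s} lo={c}
  L6 li={c,s} lo={c,s}
  L7 li={c,s} lo={c}
  L8 li={c} lo=∅

Conflict graph:
  c — {d,k,s,v,x}
  d — {c,s}
  k — {c,s,v}
  s — {c,d,k,v,x}
  v — {c,k,s}
  x — {c,s}

Chromatic number:
  {c,k,s,v} pairwise interfere (4-clique) ⇒ χ ≥ 4
  4-colouring: r0={c}  r1={s}  r2={d,k,x}  r3={v}
  χ = 4

Answer: 4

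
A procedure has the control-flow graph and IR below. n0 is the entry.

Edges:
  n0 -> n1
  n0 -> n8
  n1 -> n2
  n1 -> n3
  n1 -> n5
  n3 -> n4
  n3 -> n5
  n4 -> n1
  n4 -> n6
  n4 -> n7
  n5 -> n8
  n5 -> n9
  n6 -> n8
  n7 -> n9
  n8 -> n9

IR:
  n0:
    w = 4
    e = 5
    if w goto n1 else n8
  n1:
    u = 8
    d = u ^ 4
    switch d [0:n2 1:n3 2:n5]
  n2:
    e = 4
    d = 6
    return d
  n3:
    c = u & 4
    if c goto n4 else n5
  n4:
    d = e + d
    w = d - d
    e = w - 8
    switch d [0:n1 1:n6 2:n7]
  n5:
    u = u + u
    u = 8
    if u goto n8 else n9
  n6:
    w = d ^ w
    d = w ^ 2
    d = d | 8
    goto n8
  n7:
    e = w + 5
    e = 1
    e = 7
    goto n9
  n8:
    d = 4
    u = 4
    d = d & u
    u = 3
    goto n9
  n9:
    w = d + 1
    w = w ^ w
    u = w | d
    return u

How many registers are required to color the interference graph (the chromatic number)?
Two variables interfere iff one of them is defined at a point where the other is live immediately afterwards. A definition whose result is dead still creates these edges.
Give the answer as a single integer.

Answer: 4

Working:
Per-block:
  n0: {e,w} / ∅
  n1: {d,u} / ∅
  n2: {d,e} / ∅
  n3: {c} / {u}
  n4: {d,e,w} / {d,e}
  n5: {u} / {u}
  n6: {d,w} / {d,w}
  n7: {e} / {w}
  n8: {d,u} / ∅
  n9: {u,w} / {d}

Backward fixpoint:
  live n0: ∅→{e}
  live n1: {e}→{d,e,u}
  live n2: ∅→∅
  live n3: {d,e,u}→{d,e,u}
  live n4: {d,e}→{d,e,w}
  live n5: {d,u}→{d}
  live n6: {d,w}→∅
  live n7: {d,w}→{d}
  live n8: ∅→{d}
  live n9: {d}→∅

Interference:
  c↔{d,e,u}
  d↔{c,e,u,w}
  e↔{c,d,u,w}
  u↔{c,d,e}
  w↔{d,e}

Registers:
  clique {c,d,e,u} ⇒ need ≥ 4
  4-colouring: r0={d}  r1={e}  r2={c,w}  r3={u}
  χ = 4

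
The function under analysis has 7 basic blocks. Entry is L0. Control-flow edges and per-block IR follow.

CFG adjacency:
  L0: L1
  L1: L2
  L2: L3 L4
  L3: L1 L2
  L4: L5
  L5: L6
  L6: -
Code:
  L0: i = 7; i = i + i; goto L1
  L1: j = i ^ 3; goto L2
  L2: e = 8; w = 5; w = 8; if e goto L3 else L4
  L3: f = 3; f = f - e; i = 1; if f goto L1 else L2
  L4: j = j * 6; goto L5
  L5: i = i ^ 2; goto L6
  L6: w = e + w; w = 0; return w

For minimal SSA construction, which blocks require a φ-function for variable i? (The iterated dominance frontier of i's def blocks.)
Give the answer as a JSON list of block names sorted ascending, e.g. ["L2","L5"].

Answer: ["L1", "L2"]

Derivation:
idom tree: L1←L0 L2←L1 L3←L2 L4←L2 L5←L4 L6←L5
Join-block Dom:
  L1: preds {L0,L3}: {L0} ∩ {L0,L1,L2,L3} = {L0}; idom=L0
  L2: preds {L1,L3}: {L0,L1} ∩ {L0,L1,L2,L3} = {L0,L1}; idom=L1

DF derivation:
  L1←L0: walk · to L0
  L1←L3: walk L3→L2→L1 to L0
  L2←L1: walk · to L1
  L2←L3: walk L3→L2 to L1
  DF(L0)=∅
  DF(L1)={L1}
  DF(L2)={L1,L2}
  DF(L3)={L1,L2}
  DF(L4)=∅
  DF(L5)=∅
  DF(L6)=∅

φ for i: defs {L0,L3,L5}
  DF⁺ = {L1,L2}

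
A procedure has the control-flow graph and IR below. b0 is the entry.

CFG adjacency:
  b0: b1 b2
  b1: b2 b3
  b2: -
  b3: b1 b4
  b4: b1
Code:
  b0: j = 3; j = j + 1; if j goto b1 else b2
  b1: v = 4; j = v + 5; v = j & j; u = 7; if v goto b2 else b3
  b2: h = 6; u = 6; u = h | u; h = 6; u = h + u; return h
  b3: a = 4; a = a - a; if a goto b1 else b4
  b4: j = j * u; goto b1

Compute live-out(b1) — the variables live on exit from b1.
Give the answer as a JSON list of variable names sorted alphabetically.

def/use:
  b0: def={j} ue=∅
  b1: def={j,u,v} ue=∅
  b2: def={h,u} ue=∅
  b3: def={a} ue=∅
  b4: def={j} ue={j,u}

Liveness:
  live b0: ∅→∅
  live b1: ∅→{j,u}
  live b2: ∅→∅
  live b3: {j,u}→{j,u}
  live b4: {j,u}→∅

live-out(b1) = ["j", "u"]

Answer: ["j", "u"]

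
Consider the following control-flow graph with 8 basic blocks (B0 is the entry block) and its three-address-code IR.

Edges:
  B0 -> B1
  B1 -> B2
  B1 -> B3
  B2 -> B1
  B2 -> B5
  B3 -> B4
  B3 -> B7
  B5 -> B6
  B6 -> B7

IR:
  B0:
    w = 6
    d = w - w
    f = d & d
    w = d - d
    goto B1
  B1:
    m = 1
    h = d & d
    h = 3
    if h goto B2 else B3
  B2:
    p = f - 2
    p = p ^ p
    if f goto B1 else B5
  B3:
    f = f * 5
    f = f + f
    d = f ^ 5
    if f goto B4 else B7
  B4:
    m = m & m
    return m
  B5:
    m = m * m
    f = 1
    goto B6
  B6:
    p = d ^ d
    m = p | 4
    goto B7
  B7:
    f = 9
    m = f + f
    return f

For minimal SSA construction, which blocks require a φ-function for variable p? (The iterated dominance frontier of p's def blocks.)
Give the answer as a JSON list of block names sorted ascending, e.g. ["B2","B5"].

Answer: ["B1", "B7"]

Analysis:
idom tree: B1←B0 B2←B1 B3←B1 B4←B3 B5←B2 B6←B5 B7←B1
Dom at joins:
  B1: preds {B0,B2}: {B0} ∩ {B0,B1,B2} = {B0}; idom=B0
  B7: preds {B3,B6}: {B0,B1,B3} ∩ {B0,B1,B2,B5,B6} = {B0,B1}; idom=B1

DF walk-up:
  join B1 pred B0: · stop@B0
  join B1 pred B2: B2→B1 stop@B0
  join B7 pred B3: B3 stop@B1
  join B7 pred B6: B6→B5→B2 stop@B1
  B0: DF=∅
  B1: DF={B1}
  B2: DF={B1,B7}
  B3: DF={B7}
  B4: DF=∅
  B5: DF={B7}
  B6: DF={B7}
  B7: DF=∅

φ for p: defs {B2,B6}
  DF⁺ = {B1,B7}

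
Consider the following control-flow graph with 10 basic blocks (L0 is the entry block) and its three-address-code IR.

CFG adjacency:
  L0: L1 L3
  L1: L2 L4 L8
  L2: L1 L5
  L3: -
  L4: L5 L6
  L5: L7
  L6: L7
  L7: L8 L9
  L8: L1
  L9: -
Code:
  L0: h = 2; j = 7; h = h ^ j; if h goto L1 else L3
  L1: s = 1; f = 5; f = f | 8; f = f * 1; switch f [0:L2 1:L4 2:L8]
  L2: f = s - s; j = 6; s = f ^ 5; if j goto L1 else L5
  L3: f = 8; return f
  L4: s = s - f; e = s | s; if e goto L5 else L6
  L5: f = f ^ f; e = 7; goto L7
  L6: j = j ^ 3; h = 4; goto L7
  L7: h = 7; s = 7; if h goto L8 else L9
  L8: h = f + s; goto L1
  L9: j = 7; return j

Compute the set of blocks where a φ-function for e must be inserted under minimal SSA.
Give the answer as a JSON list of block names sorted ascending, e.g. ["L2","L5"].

Answer: ["L1", "L5", "L7", "L8"]

Derivation:
idom tree: L1←L0 L2←L1 L3←L0 L4←L1 L5←L1 L6←L4 L7←L1 L8←L1 L9←L7
Dom at joins:
  L1: preds {L0,L2,L8}: {L0} ∩ {L0,L1,L2} ∩ {L0,L1,L8} = {L0}; idom=L0
  L5: preds {L2,L4}: {L0,L1,L2} ∩ {L0,L1,L4} = {L0,L1}; idom=L1
  L7: preds {L5,L6}: {L0,L1,L5} ∩ {L0,L1,L4,L6} = {L0,L1}; idom=L1
  L8: preds {L1,L7}: {L0,L1} ∩ {L0,L1,L7} = {L0,L1}; idom=L1

Frontier:
  join L1 pred L0: · stop@L0
  join L1 pred L2: L2→L1 stop@L0
  join L1 pred L8: L8→L1 stop@L0
  join L5 pred L2: L2 stop@L1
  join L5 pred L4: L4 stop@L1
  join L7 pred L5: L5 stop@L1
  join L7 pred L6: L6→L4 stop@L1
  join L8 pred L1: · stop@L1
  join L8 pred L7: L7 stop@L1
  L0 → ∅
  L1 → {L1}
  L2 → {L1,L5}
  L3 → ∅
  L4 → {L5,L7}
  L5 → {L7}
  L6 → {L7}
  L7 → {L8}
  L8 → {L1}
  L9 → ∅

φ for e: defs {L4,L5}
  DF⁺ = {L1,L5,L7,L8}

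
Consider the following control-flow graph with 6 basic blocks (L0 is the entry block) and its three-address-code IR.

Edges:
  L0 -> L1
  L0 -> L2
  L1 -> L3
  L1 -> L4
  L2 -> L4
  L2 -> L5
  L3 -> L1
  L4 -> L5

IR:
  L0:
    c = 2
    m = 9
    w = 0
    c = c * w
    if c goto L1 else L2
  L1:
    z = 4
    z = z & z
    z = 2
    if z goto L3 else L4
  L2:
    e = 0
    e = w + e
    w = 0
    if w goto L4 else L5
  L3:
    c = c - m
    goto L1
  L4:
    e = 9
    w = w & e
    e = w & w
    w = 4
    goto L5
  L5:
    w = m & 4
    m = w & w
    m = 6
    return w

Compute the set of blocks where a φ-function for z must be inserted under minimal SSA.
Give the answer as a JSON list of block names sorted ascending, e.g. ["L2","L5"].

Answer: ["L1", "L4", "L5"]

Analysis:
idom tree: L1←L0 L2←L0 L3←L1 L4←L0 L5←L0
Dom at joins:
  L1: preds {L0,L3}: {L0} ∩ {L0,L1,L3} = {L0}; idom=L0
  L4: preds {L1,L2}: {L0,L1} ∩ {L0,L2} = {L0}; idom=L0
  L5: preds {L2,L4}: {L0,L2} ∩ {L0,L4} = {L0}; idom=L0

DF walk-up:
  join L1 pred L0: · stop@L0
  join L1 pred L3: L3→L1 stop@L0
  join L4 pred L1: L1 stop@L0
  join L4 pred L2: L2 stop@L0
  join L5 pred L2: L2 stop@L0
  join L5 pred L4: L4 stop@L0
  L0: DF=∅
  L1: DF={L1,L4}
  L2: DF={L4,L5}
  L3: DF={L1}
  L4: DF={L5}
  L5: DF=∅

φ for z: defs {L1}
  DF⁺ = {L1,L4,L5}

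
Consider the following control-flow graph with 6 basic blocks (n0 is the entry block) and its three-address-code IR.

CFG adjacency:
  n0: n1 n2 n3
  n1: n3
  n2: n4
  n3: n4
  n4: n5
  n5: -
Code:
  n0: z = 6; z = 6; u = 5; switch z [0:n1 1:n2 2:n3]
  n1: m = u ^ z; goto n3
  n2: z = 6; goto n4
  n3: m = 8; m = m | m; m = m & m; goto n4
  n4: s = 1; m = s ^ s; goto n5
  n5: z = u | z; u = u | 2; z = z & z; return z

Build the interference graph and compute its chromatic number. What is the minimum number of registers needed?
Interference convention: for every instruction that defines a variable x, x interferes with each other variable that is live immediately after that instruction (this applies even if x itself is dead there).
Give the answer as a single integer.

Per-block:
  n0 def {u,z} use ∅
  n1 def {m} use {u,z}
  n2 def {z} use ∅
  n3 def {m} use ∅
  n4 def {m,s} use ∅
  n5 def {u,z} use {u,z}

Live sets:
  n0 li=∅ lo={u,z}
  n1 li={u,z} lo={u,z}
  n2 li={u} lo={u,z}
  n3 li={u,z} lo={u,z}
  n4 li={u,z} lo={u,z}
  n5 li={u,z} lo=∅

Conflict graph:
  m: {u,z}
  s: {u,z}
  u: {m,s,z}
  z: {m,s,u}

Registers:
  lower bound: {m,u,z} mutually conflict ⇒ χ ≥ 3
  assign m→c2 s→c2 u→c0 z→c1 — no edge inside a register ⇒ χ ≤ 3
  χ = 3

Answer: 3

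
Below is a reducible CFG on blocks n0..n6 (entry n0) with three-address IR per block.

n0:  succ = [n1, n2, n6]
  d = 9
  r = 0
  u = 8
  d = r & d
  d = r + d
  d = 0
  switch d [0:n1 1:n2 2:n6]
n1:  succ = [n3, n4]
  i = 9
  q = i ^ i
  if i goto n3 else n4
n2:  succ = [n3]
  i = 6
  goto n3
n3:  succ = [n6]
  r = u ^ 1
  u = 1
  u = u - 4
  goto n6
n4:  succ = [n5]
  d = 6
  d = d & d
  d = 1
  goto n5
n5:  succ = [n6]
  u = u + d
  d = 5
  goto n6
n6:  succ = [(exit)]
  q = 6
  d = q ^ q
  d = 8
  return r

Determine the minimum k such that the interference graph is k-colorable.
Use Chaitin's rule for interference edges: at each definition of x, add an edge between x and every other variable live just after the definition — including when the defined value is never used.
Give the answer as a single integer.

Per-block:
  n0 def {d,r,u} use ∅
  n1 def {i,q} use ∅
  n2 def {i} use ∅
  n3 def {r,u} use {u}
  n4 def {d} use ∅
  n5 def {d,u} use {d,u}
  n6 def {d,q} use {r}

Liveness:
  live n0: ∅→{r,u}
  live n1: {r,u}→{r,u}
  live n2: {u}→{u}
  live n3: {u}→{r}
  live n4: {r,u}→{d,r,u}
  live n5: {d,r,u}→{r}
  live n6: {r}→∅

Interfere edges:
  d — {r,u}
  i — {q,r,u}
  q — {i,r,u}
  r — {d,i,q,u}
  u — {d,i,q,r}

Chromatic number:
  {i,q,r,u} pairwise interfere (4-clique) ⇒ χ ≥ 4
  4-colouring: r0={r}  r1={u}  r2={d,i}  r3={q}
  χ = 4

Answer: 4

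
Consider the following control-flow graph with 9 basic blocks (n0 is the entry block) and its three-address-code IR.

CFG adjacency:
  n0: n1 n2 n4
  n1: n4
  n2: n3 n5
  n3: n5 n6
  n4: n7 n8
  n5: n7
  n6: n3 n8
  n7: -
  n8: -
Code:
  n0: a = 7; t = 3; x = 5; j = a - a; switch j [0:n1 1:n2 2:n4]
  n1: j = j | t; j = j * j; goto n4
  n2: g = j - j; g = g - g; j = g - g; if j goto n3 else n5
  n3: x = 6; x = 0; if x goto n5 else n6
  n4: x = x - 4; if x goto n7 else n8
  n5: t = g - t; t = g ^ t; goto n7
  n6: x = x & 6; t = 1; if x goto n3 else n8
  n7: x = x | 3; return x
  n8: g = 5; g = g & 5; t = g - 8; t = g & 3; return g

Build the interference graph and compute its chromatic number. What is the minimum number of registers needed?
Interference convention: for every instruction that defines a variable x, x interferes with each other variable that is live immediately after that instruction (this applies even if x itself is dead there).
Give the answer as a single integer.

Block summaries:
  n0 def {a,j,t,x} use ∅
  n1 def {j} use {j,t}
  n2 def {g,j} use {j}
  n3 def {x} use ∅
  n4 def {x} use {x}
  n5 def {t} use {g,t}
  n6 def {t,x} use {x}
  n7 def {x} use {x}
  n8 def {g,t} use ∅

Live sets:
  n0: in=∅ out={j,t,x}
  n1: in={j,t,x} out={x}
  n2: in={j,t,x} out={g,t,x}
  n3: in={g,t} out={g,t,x}
  n4: in={x} out={x}
  n5: in={g,t,x} out={x}
  n6: in={g,x} out={g,t}
  n7: in={x} out=∅
  n8: in=∅ out=∅

Conflict graph:
  a↔{t,x}
  g↔{j,t,x}
  j↔{g,t,x}
  t↔{a,g,j,x}
  x↔{a,g,j,t}

Chromatic number:
  lower bound: {g,j,t,x} mutually conflict ⇒ χ ≥ 4
  assign a→r2 g→r2 j→r3 t→r0 x→r1 — no edge inside a register ⇒ χ ≤ 4
  χ = 4

Answer: 4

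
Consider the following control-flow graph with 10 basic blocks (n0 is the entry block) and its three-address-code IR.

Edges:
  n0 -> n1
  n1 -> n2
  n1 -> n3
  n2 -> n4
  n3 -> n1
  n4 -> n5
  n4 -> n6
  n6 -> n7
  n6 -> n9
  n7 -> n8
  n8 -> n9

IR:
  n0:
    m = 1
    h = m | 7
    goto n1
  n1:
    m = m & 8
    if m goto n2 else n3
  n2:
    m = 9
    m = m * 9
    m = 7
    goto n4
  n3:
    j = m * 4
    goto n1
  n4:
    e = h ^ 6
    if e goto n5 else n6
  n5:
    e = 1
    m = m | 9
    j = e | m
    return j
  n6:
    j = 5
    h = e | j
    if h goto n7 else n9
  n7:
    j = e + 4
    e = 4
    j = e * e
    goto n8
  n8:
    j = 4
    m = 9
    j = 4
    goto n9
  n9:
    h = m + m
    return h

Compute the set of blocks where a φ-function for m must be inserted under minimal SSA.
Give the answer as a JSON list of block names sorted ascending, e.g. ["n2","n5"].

Answer: ["n1", "n9"]

Working:
idom tree: n1←n0 n2←n1 n3←n1 n4←n2 n5←n4 n6←n4 n7←n6 n8←n7 n9←n6
Dom at joins:
  n1: preds {n0,n3}: {n0} ∩ {n0,n1,n3} = {n0}; idom=n0
  n9: preds {n6,n8}: {n0,n1,n2,n4,n6} ∩ {n0,n1,n2,n4,n6,n7,n8} = {n0,n1,n2,n4,n6}; idom=n6

DF derivation:
  n1←n0: walk · to n0
  n1←n3: walk n3→n1 to n0
  n9←n6: walk · to n6
  n9←n8: walk n8→n7 to n6
  DF(n0)=∅
  DF(n1)={n1}
  DF(n2)=∅
  DF(n3)={n1}
  DF(n4)=∅
  DF(n5)=∅
  DF(n6)=∅
  DF(n7)={n9}
  DF(n8)={n9}
  DF(n9)=∅

φ for m: defs {n0,n1,n2,n5,n8}
  DF⁺ = {n1,n9}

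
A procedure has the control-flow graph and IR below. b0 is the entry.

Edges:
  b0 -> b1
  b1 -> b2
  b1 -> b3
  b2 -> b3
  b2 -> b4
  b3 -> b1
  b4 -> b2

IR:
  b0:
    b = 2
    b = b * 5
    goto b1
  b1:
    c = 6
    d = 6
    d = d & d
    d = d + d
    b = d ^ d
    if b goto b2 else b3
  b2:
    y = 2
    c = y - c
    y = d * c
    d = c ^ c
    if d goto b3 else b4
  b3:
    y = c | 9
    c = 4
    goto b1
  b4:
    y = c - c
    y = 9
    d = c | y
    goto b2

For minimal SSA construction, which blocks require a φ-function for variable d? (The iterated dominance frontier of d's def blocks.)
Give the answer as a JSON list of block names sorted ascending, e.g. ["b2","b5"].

Answer: ["b1", "b2", "b3"]

Derivation:
idom tree: b1←b0 b2←b1 b3←b1 b4←b2
Dom∩ at merges:
  b1: preds {b0,b3}: {b0} ∩ {b0,b1,b3} = {b0}; idom=b0
  b2: preds {b1,b4}: {b0,b1} ∩ {b0,b1,b2,b4} = {b0,b1}; idom=b1
  b3: preds {b1,b2}: {b0,b1} ∩ {b0,b1,b2} = {b0,b1}; idom=b1

DF derivation:
  join b1 pred b0: · stop@b0
  join b1 pred b3: b3→b1 stop@b0
  join b2 pred b1: · stop@b1
  join b2 pred b4: b4→b2 stop@b1
  join b3 pred b1: · stop@b1
  join b3 pred b2: b2 stop@b1
  DF(b0)=∅
  DF(b1)={b1}
  DF(b2)={b2,b3}
  DF(b3)={b1}
  DF(b4)={b2}

φ for d: defs {b1,b2,b4}
  DF⁺ = {b1,b2,b3}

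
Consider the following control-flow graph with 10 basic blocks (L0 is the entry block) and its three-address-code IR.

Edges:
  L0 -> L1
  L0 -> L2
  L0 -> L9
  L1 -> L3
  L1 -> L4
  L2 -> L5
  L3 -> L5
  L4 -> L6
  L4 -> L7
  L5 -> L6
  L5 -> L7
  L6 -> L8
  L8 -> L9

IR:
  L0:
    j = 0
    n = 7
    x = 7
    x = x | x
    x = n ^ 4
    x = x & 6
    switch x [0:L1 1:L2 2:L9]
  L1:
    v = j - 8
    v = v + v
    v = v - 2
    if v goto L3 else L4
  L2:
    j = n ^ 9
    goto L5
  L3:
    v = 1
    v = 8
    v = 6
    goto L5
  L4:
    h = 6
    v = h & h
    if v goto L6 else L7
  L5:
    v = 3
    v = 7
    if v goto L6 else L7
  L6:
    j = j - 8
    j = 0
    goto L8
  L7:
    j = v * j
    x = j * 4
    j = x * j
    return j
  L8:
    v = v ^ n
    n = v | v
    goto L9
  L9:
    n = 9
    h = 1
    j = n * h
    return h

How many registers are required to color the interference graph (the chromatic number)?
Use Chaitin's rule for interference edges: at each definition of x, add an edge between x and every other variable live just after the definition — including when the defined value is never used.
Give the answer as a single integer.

Answer: 3

Derivation:
def/use:
  L0 def {j,n,x} use ∅
  L1 def {v} use {j}
  L2 def {j} use {n}
  L3 def {v} use ∅
  L4 def {h,v} use ∅
  L5 def {v} use ∅
  L6 def {j} use {j}
  L7 def {j,x} use {j,v}
  L8 def {n,v} use {n,v}
  L9 def {h,j,n} use ∅

Live sets:
  L0 li=∅ lo={j,n}
  L1 li={j,n} lo={j,n}
  L2 li={n} lo={j,n}
  L3 li={j,n} lo={j,n}
  L4 li={j,n} lo={j,n,v}
  L5 li={j,n} lo={j,n,v}
  L6 li={j,n,v} lo={n,v}
  L7 li={j,v} lo=∅
  L8 li={n,v} lo=∅
  L9 li=∅ lo=∅

Interference:
  h: {j,n}
  j: {h,n,v,x}
  n: {h,j,v,x}
  v: {j,n}
  x: {j,n}

Chromatic number:
  clique {h,j,n} ⇒ need ≥ 3
  3-colouring: R0={j}  R1={n}  R2={h,v,x}
  χ = 3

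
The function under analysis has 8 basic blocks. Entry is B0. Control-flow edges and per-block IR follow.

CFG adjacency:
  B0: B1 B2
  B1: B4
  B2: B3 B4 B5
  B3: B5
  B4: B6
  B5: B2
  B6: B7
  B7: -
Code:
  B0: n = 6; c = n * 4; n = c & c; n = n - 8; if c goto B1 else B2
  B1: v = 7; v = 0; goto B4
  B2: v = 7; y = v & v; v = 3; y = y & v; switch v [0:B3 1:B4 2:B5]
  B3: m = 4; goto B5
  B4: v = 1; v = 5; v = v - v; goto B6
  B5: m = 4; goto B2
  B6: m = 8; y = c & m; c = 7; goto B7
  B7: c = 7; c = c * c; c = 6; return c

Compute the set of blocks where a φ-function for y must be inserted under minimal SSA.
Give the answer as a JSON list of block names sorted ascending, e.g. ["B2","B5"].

idom tree: B1←B0 B2←B0 B3←B2 B4←B0 B5←B2 B6←B4 B7←B6
Dom∩ at merges:
  B2: preds {B0,B5}: {B0} ∩ {B0,B2,B5} = {B0}; idom=B0
  B4: preds {B1,B2}: {B0,B1} ∩ {B0,B2} = {B0}; idom=B0
  B5: preds {B2,B3}: {B0,B2} ∩ {B0,B2,B3} = {B0,B2}; idom=B2

Frontier:
  B2←B0: walk · to B0
  B2←B5: walk B5→B2 to B0
  B4←B1: walk B1 to B0
  B4←B2: walk B2 to B0
  B5←B2: walk · to B2
  B5←B3: walk B3 to B2
  DF(B0)=∅
  DF(B1)={B4}
  DF(B2)={B2,B4}
  DF(B3)={B5}
  DF(B4)=∅
  DF(B5)={B2}
  DF(B6)=∅
  DF(B7)=∅

φ for y: defs {B2,B6}
  DF⁺ = {B2,B4}

Answer: ["B2", "B4"]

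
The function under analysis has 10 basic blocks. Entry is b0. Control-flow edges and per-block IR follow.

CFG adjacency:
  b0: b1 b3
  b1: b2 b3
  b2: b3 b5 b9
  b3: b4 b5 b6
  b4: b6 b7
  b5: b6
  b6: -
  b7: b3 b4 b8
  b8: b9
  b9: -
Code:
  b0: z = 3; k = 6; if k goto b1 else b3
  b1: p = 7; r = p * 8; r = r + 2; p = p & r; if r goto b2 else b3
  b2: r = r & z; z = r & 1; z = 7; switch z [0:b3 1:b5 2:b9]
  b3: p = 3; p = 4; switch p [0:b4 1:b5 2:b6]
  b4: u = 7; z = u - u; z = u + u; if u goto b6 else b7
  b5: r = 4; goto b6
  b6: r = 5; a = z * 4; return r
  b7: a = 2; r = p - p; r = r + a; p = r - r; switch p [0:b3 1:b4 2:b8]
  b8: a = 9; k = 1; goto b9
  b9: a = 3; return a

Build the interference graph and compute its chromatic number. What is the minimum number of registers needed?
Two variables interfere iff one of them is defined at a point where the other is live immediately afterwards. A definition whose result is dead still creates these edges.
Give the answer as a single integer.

Answer: 4

Working:
Block summaries:
  b0: {k,z} / ∅
  b1: {p,r} / ∅
  b2: {r,z} / {r,z}
  b3: {p} / ∅
  b4: {u,z} / ∅
  b5: {r} / ∅
  b6: {a,r} / {z}
  b7: {a,p,r} / {p}
  b8: {a,k} / ∅
  b9: {a} / ∅

Live sets:
  b0: in=∅ out={z}
  b1: in={z} out={r,z}
  b2: in={r,z} out={z}
  b3: in={z} out={p,z}
  b4: in={p} out={p,z}
  b5: in={z} out={z}
  b6: in={z} out=∅
  b7: in={p,z} out={p,z}
  b8: in=∅ out=∅
  b9: in=∅ out=∅

Interference:
  a↔{p,r,z}
  k↔{z}
  p↔{a,r,u,z}
  r↔{a,p,z}
  u↔{p,z}
  z↔{a,k,p,r,u}

Registers:
  lower bound: {a,p,r,z} mutually conflict ⇒ χ ≥ 4
  4-colouring: c0={z}  c1={k,p}  c2={a,u}  c3={r}
  χ = 4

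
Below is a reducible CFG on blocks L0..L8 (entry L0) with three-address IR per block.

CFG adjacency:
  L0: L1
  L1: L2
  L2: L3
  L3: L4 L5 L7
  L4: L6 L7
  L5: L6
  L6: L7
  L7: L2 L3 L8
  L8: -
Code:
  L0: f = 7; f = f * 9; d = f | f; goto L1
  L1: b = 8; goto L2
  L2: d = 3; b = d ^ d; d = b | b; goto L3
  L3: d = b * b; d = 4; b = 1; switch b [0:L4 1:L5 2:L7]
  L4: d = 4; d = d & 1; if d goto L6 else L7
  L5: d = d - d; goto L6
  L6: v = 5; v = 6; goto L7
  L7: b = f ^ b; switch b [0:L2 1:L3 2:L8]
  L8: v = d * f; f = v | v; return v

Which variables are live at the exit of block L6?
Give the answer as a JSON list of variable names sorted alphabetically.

Block summaries:
  L0 def {d,f} use ∅
  L1 def {b} use ∅
  L2 def {b,d} use ∅
  L3 def {b,d} use {b}
  L4 def {d} use ∅
  L5 def {d} use {d}
  L6 def {v} use ∅
  L7 def {b} use {b,f}
  L8 def {f,v} use {d,f}

Live sets:
  L0: in=∅ out={f}
  L1: in={f} out={f}
  L2: in={f} out={b,f}
  L3: in={b,f} out={b,d,f}
  L4: in={b,f} out={b,d,f}
  L5: in={b,d,f} out={b,d,f}
  L6: in={b,d,f} out={b,d,f}
  L7: in={b,d,f} out={b,d,f}
  L8: in={d,f} out=∅

live-out(L6) = ["b", "d", "f"]

Answer: ["b", "d", "f"]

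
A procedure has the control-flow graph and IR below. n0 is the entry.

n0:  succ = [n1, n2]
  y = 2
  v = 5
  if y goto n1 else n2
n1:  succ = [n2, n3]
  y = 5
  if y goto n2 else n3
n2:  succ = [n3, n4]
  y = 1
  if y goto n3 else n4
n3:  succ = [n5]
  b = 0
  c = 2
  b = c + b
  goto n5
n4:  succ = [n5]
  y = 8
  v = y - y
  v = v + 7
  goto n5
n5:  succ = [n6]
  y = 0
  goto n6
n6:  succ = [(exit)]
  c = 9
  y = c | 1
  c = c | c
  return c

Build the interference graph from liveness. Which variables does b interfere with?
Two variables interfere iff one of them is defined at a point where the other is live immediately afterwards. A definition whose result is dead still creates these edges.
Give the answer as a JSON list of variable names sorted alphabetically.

Block summaries:
  n0: def={v,y} ue=∅
  n1: def={y} ue=∅
  n2: def={y} ue=∅
  n3: def={b,c} ue=∅
  n4: def={v,y} ue=∅
  n5: def={y} ue=∅
  n6: def={c,y} ue=∅

Backward fixpoint:
  n0: in=∅ out=∅
  n1: in=∅ out=∅
  n2: in=∅ out=∅
  n3: in=∅ out=∅
  n4: in=∅ out=∅
  n5: in=∅ out=∅
  n6: in=∅ out=∅

Interference:
  b↔{c}
  c↔{b,y}
  v↔{y}
  y↔{c,v}

N(b) = ["c"]

Answer: ["c"]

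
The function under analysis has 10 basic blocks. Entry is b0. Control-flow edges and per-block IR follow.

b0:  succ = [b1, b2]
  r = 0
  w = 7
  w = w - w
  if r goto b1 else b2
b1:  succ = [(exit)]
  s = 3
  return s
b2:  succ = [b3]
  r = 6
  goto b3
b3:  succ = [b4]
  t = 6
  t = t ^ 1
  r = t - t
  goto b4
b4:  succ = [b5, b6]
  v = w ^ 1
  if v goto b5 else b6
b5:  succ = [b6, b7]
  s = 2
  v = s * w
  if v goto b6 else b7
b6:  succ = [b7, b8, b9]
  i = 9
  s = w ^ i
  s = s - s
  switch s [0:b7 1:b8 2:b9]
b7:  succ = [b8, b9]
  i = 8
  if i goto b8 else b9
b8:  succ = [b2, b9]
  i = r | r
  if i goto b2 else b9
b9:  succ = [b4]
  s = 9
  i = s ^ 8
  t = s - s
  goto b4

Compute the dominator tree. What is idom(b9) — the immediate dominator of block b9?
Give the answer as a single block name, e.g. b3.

idom tree: b1←b0 b2←b0 b3←b2 b4←b3 b5←b4 b6←b4 b7←b4 b8←b4 b9←b4
Join-block Dom:
  b2: preds {b0,b8}: {b0} ∩ {b0,b2,b3,b4,b8} = {b0}; idom=b0
  b4: preds {b3,b9}: {b0,b2,b3} ∩ {b0,b2,b3,b4,b9} = {b0,b2,b3}; idom=b3
  b6: preds {b4,b5}: {b0,b2,b3,b4} ∩ {b0,b2,b3,b4,b5} = {b0,b2,b3,b4}; idom=b4
  b7: preds {b5,b6}: {b0,b2,b3,b4,b5} ∩ {b0,b2,b3,b4,b6} = {b0,b2,b3,b4}; idom=b4
  b8: preds {b6,b7}: {b0,b2,b3,b4,b6} ∩ {b0,b2,b3,b4,b7} = {b0,b2,b3,b4}; idom=b4
  b9: preds {b6,b7,b8}: {b0,b2,b3,b4,b6} ∩ {b0,b2,b3,b4,b7} ∩ {b0,b2,b3,b4,b8} = {b0,b2,b3,b4}; idom=b4

idom(b9) = b4

Answer: b4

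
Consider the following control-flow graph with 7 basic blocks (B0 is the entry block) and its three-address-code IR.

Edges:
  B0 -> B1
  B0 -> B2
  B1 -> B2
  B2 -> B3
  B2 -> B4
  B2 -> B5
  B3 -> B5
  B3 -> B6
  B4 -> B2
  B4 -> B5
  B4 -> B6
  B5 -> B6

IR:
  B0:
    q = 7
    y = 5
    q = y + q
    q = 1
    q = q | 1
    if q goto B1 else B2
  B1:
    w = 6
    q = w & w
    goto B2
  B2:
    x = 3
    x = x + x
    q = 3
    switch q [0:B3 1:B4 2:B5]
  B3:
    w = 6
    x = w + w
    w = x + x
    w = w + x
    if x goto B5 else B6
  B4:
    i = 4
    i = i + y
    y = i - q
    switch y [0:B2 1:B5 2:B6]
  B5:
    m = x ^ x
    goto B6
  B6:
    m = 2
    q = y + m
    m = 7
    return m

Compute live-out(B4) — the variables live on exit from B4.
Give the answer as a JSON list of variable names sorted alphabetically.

Per-block:
  B0 def {q,y} use ∅
  B1 def {q,w} use ∅
  B2 def {q,x} use ∅
  B3 def {w,x} use ∅
  B4 def {i,y} use {q,y}
  B5 def {m} use {x}
  B6 def {m,q} use {y}

Liveness:
  live B0: ∅→{y}
  live B1: {y}→{y}
  live B2: {y}→{q,x,y}
  live B3: {y}→{x,y}
  live B4: {q,x,y}→{x,y}
  live B5: {x,y}→{y}
  live B6: {y}→∅

live-out(B4) = ["x", "y"]

Answer: ["x", "y"]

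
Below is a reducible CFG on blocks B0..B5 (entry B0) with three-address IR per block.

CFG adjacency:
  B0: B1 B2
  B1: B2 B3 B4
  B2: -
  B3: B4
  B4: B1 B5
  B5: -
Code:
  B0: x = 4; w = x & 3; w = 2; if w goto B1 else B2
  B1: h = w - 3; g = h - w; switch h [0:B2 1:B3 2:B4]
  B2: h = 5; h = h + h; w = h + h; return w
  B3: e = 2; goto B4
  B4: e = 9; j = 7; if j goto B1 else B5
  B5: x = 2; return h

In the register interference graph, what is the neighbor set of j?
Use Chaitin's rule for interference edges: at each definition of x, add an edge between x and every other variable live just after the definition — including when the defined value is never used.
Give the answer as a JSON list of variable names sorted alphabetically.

Answer: ["h", "w"]

Analysis:
Per-block:
  B0: def={w,x} ue=∅
  B1: def={g,h} ue={w}
  B2: def={h,w} ue=∅
  B3: def={e} ue=∅
  B4: def={e,j} ue=∅
  B5: def={x} ue={h}

Backward fixpoint:
  B0 li=∅ lo={w}
  B1 li={w} lo={h,w}
  B2 li=∅ lo=∅
  B3 li={h,w} lo={h,w}
  B4 li={h,w} lo={h,w}
  B5 li={h} lo=∅

Interference:
  e: {h,w}
  g: {h,w}
  h: {e,g,j,w,x}
  j: {h,w}
  w: {e,g,h,j}
  x: {h}

N(j) = ["h", "w"]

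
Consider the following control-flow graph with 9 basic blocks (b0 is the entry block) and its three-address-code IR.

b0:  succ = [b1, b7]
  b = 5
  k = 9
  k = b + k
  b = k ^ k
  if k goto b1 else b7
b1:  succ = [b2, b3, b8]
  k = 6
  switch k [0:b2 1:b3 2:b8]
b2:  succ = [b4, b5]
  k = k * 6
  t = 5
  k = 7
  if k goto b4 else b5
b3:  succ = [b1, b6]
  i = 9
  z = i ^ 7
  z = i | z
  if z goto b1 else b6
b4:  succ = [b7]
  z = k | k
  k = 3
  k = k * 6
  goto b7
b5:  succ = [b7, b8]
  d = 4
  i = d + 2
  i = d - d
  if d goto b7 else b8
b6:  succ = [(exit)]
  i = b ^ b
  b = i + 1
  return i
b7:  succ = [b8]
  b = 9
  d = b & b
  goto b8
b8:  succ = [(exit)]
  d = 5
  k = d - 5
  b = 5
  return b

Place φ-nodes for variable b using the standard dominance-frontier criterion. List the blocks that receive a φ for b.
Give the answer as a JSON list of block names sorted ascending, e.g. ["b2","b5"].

idom tree: b1←b0 b2←b1 b3←b1 b4←b2 b5←b2 b6←b3 b7←b0 b8←b0
Join-block Dom:
  b1: preds {b0,b3}: {b0} ∩ {b0,b1,b3} = {b0}; idom=b0
  b7: preds {b0,b4,b5}: {b0} ∩ {b0,b1,b2,b4} ∩ {b0,b1,b2,b5} = {b0}; idom=b0
  b8: preds {b1,b5,b7}: {b0,b1} ∩ {b0,b1,b2,b5} ∩ {b0,b7} = {b0}; idom=b0

DF derivation:
  b1←b0: walk · to b0
  b1←b3: walk b3→b1 to b0
  b7←b0: walk · to b0
  b7←b4: walk b4→b2→b1 to b0
  b7←b5: walk b5→b2→b1 to b0
  b8←b1: walk b1 to b0
  b8←b5: walk b5→b2→b1 to b0
  b8←b7: walk b7 to b0
  DF(b0)=∅
  DF(b1)={b1,b7,b8}
  DF(b2)={b7,b8}
  DF(b3)={b1}
  DF(b4)={b7}
  DF(b5)={b7,b8}
  DF(b6)=∅
  DF(b7)={b8}
  DF(b8)=∅

φ for b: defs {b0,b6,b7,b8}
  DF⁺ = {b8}

Answer: ["b8"]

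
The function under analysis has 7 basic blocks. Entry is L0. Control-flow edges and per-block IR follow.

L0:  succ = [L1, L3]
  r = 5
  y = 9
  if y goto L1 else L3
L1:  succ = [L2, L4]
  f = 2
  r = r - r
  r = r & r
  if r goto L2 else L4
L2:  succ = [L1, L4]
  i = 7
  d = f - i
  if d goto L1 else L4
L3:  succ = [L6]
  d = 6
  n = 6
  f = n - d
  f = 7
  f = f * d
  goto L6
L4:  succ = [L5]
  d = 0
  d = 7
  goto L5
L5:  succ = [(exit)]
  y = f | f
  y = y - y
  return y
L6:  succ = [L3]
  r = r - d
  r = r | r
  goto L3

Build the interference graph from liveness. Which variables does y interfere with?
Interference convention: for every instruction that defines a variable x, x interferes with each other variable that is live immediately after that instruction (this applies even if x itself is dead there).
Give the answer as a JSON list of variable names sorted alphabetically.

def/use:
  L0: {r,y} / ∅
  L1: {f,r} / {r}
  L2: {d,i} / {f}
  L3: {d,f,n} / ∅
  L4: {d} / ∅
  L5: {y} / {f}
  L6: {r} / {d,r}

Live sets:
  L0: in=∅ out={r}
  L1: in={r} out={f,r}
  L2: in={f,r} out={f,r}
  L3: in={r} out={d,r}
  L4: in={f} out={f}
  L5: in={f} out=∅
  L6: in={d,r} out={r}

Conflict graph:
  d: {f,n,r}
  f: {d,i,r}
  i: {f,r}
  n: {d,r}
  r: {d,f,i,n,y}
  y: {r}

N(y) = ["r"]

Answer: ["r"]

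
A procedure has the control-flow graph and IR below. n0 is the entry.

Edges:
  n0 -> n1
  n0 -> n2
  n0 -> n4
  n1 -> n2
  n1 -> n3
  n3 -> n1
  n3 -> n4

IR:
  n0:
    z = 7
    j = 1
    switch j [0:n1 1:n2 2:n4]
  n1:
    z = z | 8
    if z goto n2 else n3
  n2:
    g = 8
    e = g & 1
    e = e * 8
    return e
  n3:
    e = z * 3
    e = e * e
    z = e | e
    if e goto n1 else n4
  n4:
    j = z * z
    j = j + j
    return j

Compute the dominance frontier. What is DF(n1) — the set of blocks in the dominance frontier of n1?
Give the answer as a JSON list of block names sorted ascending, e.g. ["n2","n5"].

idom tree: n1←n0 n2←n0 n3←n1 n4←n0
Dom at joins:
  n1: preds {n0,n3}: {n0} ∩ {n0,n1,n3} = {n0}; idom=n0
  n2: preds {n0,n1}: {n0} ∩ {n0,n1} = {n0}; idom=n0
  n4: preds {n0,n3}: {n0} ∩ {n0,n1,n3} = {n0}; idom=n0

DF walk-up:
  n1←n0: walk · to n0
  n1←n3: walk n3→n1 to n0
  n2←n0: walk · to n0
  n2←n1: walk n1 to n0
  n4←n0: walk · to n0
  n4←n3: walk n3→n1 to n0
  n0 → ∅
  n1 → {n1,n2,n4}
  n2 → ∅
  n3 → {n1,n4}
  n4 → ∅

DF(n1) = ["n1", "n2", "n4"]

Answer: ["n1", "n2", "n4"]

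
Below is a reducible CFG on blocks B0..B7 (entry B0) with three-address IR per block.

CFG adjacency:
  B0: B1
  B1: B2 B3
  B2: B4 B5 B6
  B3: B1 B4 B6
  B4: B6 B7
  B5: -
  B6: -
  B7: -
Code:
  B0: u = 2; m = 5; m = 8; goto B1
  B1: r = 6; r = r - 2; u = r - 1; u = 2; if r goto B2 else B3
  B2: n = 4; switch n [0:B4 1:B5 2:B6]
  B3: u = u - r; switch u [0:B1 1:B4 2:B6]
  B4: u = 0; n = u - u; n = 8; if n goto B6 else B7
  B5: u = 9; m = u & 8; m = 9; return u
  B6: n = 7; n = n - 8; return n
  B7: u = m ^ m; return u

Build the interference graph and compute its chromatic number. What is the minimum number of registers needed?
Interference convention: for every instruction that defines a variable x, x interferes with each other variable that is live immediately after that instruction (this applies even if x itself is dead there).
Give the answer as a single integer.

def/use:
  B0 def {m,u} use ∅
  B1 def {r,u} use ∅
  B2 def {n} use ∅
  B3 def {u} use {r,u}
  B4 def {n,u} use ∅
  B5 def {m,u} use ∅
  B6 def {n} use ∅
  B7 def {u} use {m}

Backward fixpoint:
  live B0: ∅→{m}
  live B1: {m}→{m,r,u}
  live B2: {m}→{m}
  live B3: {m,r,u}→{m}
  live B4: {m}→{m}
  live B5: ∅→∅
  live B6: ∅→∅
  live B7: {m}→∅

Interference:
  m: {n,r,u}
  n: {m}
  r: {m,u}
  u: {m,r}

Colouring:
  clique {m,r,u} ⇒ need ≥ 3
  3-colouring: c0={m}  c1={n,r}  c2={u}
  χ = 3

Answer: 3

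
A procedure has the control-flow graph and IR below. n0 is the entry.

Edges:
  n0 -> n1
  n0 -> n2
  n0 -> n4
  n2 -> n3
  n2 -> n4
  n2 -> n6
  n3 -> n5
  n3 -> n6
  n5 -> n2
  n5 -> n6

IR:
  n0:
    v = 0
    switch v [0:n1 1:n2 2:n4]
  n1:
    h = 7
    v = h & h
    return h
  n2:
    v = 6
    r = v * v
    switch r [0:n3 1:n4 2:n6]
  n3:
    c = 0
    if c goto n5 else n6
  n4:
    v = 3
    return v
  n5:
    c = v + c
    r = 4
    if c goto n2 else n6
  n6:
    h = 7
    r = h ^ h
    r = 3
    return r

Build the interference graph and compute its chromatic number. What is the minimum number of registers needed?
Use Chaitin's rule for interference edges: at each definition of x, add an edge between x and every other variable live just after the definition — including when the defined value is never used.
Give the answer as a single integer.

Answer: 3

Derivation:
Block summaries:
  n0: {v} / ∅
  n1: {h,v} / ∅
  n2: {r,v} / ∅
  n3: {c} / ∅
  n4: {v} / ∅
  n5: {c,r} / {c,v}
  n6: {h,r} / ∅

Live sets:
  n0: in=∅ out=∅
  n1: in=∅ out=∅
  n2: in=∅ out={v}
  n3: in={v} out={c,v}
  n4: in=∅ out=∅
  n5: in={c,v} out=∅
  n6: in=∅ out=∅

Interference:
  c: {r,v}
  h: {v}
  r: {c,v}
  v: {c,h,r}

Colouring:
  clique {c,r,v} ⇒ need ≥ 3
  3-colouring: R0={v}  R1={c,h}  R2={r}
  χ = 3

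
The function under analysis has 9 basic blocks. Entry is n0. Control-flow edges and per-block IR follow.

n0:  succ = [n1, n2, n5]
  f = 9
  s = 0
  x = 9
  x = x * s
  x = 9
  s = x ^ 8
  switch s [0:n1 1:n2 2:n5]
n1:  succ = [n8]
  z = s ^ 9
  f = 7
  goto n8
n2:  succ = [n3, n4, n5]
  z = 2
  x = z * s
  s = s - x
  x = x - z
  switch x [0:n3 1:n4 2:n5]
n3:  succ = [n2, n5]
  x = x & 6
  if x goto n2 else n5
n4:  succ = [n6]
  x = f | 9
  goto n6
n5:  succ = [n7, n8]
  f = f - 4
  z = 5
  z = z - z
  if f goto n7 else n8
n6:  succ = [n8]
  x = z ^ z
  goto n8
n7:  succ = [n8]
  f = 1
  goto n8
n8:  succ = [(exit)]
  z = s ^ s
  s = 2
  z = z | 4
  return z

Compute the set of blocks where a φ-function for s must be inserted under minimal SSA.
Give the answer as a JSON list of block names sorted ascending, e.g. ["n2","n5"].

Answer: ["n2", "n5", "n8"]

Working:
idom tree: n1←n0 n2←n0 n3←n2 n4←n2 n5←n0 n6←n4 n7←n5 n8←n0
Dom at joins:
  n2: preds {n0,n3}: {n0} ∩ {n0,n2,n3} = {n0}; idom=n0
  n5: preds {n0,n2,n3}: {n0} ∩ {n0,n2} ∩ {n0,n2,n3} = {n0}; idom=n0
  n8: preds {n1,n5,n6,n7}: {n0,n1} ∩ {n0,n5} ∩ {n0,n2,n4,n6} ∩ {n0,n5,n7} = {n0}; idom=n0

DF walk-up:
  join n2 pred n0: · stop@n0
  join n2 pred n3: n3→n2 stop@n0
  join n5 pred n0: · stop@n0
  join n5 pred n2: n2 stop@n0
  join n5 pred n3: n3→n2 stop@n0
  join n8 pred n1: n1 stop@n0
  join n8 pred n5: n5 stop@n0
  join n8 pred n6: n6→n4→n2 stop@n0
  join n8 pred n7: n7→n5 stop@n0
  DF(n0)=∅
  DF(n1)={n8}
  DF(n2)={n2,n5,n8}
  DF(n3)={n2,n5}
  DF(n4)={n8}
  DF(n5)={n8}
  DF(n6)={n8}
  DF(n7)={n8}
  DF(n8)=∅

φ for s: defs {n0,n2,n8}
  DF⁺ = {n2,n5,n8}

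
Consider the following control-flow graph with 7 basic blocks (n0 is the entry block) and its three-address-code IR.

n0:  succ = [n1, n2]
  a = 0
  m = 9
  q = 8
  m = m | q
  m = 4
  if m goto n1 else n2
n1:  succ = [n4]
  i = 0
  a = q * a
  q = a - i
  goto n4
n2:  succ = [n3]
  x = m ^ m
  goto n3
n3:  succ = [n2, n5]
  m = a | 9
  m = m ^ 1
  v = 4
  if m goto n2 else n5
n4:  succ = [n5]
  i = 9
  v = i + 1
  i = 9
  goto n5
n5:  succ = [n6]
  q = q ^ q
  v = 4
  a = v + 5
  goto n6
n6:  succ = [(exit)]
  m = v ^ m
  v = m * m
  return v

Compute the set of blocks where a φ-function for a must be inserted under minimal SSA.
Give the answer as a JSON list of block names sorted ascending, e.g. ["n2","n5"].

Answer: ["n5"]

Analysis:
idom tree: n1←n0 n2←n0 n3←n2 n4←n1 n5←n0 n6←n5
Dom at joins:
  n2: preds {n0,n3}: {n0} ∩ {n0,n2,n3} = {n0}; idom=n0
  n5: preds {n3,n4}: {n0,n2,n3} ∩ {n0,n1,n4} = {n0}; idom=n0

Frontier:
  join n2 pred n0: · stop@n0
  join n2 pred n3: n3→n2 stop@n0
  join n5 pred n3: n3→n2 stop@n0
  join n5 pred n4: n4→n1 stop@n0
  n0 → ∅
  n1 → {n5}
  n2 → {n2,n5}
  n3 → {n2,n5}
  n4 → {n5}
  n5 → ∅
  n6 → ∅

φ for a: defs {n0,n1,n5}
  DF⁺ = {n5}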